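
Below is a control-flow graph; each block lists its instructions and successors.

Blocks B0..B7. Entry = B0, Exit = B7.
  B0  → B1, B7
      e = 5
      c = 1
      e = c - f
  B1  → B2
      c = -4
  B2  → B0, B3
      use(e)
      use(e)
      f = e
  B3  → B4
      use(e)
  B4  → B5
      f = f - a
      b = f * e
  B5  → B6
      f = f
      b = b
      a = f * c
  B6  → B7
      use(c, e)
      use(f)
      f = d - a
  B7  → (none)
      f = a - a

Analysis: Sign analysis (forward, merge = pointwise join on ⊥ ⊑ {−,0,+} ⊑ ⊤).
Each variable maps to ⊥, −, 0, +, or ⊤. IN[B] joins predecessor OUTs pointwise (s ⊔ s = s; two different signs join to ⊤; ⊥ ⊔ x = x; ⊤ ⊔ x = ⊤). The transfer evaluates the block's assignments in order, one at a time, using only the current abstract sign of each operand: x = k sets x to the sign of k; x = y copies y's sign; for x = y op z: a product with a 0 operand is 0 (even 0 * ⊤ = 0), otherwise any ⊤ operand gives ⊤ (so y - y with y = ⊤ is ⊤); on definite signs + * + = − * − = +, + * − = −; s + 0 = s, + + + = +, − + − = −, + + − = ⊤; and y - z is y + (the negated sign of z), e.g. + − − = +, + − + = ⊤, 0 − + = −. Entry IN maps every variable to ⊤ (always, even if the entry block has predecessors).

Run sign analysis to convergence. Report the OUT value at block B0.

Answer: {a: ⊤, b: ⊤, c: +, d: ⊤, e: ⊤, f: ⊤}

Derivation:
Fixpoint table:
  B0:  IN=(all ⊤)  OUT={c:+; rest ⊤}
  B1:  IN={c:+; rest ⊤}  OUT={c:-; rest ⊤}
  B2:  IN={c:-; rest ⊤}  OUT={c:-; rest ⊤}
  B3:  IN={c:-; rest ⊤}  OUT={c:-; rest ⊤}
  B4:  IN={c:-; rest ⊤}  OUT={c:-; rest ⊤}
  B5:  IN={c:-; rest ⊤}  OUT={c:-; rest ⊤}
  B6:  IN={c:-; rest ⊤}  OUT={c:-; rest ⊤}
  B7:  IN=(all ⊤)  OUT=(all ⊤)

Merge at B0 (entry node, so the boundary value (all ⊤) is joined with the incoming edge(s)): IN[B0] = (all ⊤) ⊔ OUT[B2] = {a: ⊤, b: ⊤, c: ⊤, d: ⊤, e: ⊤, f: ⊤}
Applying B0's transfer function to that IN value gives OUT[B0] (row B0 above).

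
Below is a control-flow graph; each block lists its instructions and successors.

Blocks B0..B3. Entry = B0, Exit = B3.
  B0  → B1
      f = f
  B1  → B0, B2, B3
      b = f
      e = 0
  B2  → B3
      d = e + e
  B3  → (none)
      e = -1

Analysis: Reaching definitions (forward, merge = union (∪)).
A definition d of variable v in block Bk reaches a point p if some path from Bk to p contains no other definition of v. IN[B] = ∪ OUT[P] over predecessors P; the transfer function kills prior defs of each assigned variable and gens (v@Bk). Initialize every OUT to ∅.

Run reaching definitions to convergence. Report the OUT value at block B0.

Answer: {b@B1, e@B1, f@B0}

Working:
Fixpoint table:
  B0:   IN={b@B1, e@B1, f@B0}   OUT={b@B1, e@B1, f@B0}
  B1:   IN={b@B1, e@B1, f@B0}   OUT={b@B1, e@B1, f@B0}
  B2:   IN={b@B1, e@B1, f@B0}   OUT={b@B1, d@B2, e@B1, f@B0}
  B3:   IN={b@B1, d@B2, e@B1, f@B0}   OUT={b@B1, d@B2, e@B3, f@B0}

Merge at B0 (entry node, so the boundary value {} is joined with the incoming edge(s)): IN[B0] = {} ⊔ OUT[B1] = {b@B1, e@B1, f@B0}
Applying B0's transfer function to that IN value gives OUT[B0] (row B0 above).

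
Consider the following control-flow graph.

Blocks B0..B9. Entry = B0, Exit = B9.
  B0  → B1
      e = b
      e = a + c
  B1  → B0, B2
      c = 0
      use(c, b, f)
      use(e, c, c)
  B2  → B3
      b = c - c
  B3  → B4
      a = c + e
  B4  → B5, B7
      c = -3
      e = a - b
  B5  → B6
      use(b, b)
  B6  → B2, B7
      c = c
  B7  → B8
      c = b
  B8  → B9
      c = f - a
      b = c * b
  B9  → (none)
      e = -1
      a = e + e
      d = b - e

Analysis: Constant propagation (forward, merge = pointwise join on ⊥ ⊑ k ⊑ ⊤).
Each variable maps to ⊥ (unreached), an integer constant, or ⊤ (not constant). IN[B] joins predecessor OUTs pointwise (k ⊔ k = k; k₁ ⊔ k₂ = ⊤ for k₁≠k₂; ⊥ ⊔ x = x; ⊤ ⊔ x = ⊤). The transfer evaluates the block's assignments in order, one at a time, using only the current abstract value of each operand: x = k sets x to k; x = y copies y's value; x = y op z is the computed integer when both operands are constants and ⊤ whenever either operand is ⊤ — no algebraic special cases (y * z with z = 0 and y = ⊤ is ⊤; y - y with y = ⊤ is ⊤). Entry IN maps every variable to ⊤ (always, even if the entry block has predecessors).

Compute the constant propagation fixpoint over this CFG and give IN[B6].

Answer: {a: ⊤, b: ⊤, c: -3, d: ⊤, e: ⊤, f: ⊤}

Trace:
Fixpoint table:
  B0:   IN=(all ⊤)   OUT=(all ⊤)
  B1:   IN=(all ⊤)   OUT={c:0; rest ⊤}
  B2:   IN=(all ⊤)   OUT=(all ⊤)
  B3:   IN=(all ⊤)   OUT=(all ⊤)
  B4:   IN=(all ⊤)   OUT={c:-3; rest ⊤}
  B5:   IN={c:-3; rest ⊤}   OUT={c:-3; rest ⊤}
  B6:   IN={c:-3; rest ⊤}   OUT={c:-3; rest ⊤}
  B7:   IN={c:-3; rest ⊤}   OUT=(all ⊤)
  B8:   IN=(all ⊤)   OUT=(all ⊤)
  B9:   IN=(all ⊤)   OUT={a:-2, e:-1; rest ⊤}

Merge at B6: IN[B6] = OUT[B5] = {a: ⊤, b: ⊤, c: -3, d: ⊤, e: ⊤, f: ⊤}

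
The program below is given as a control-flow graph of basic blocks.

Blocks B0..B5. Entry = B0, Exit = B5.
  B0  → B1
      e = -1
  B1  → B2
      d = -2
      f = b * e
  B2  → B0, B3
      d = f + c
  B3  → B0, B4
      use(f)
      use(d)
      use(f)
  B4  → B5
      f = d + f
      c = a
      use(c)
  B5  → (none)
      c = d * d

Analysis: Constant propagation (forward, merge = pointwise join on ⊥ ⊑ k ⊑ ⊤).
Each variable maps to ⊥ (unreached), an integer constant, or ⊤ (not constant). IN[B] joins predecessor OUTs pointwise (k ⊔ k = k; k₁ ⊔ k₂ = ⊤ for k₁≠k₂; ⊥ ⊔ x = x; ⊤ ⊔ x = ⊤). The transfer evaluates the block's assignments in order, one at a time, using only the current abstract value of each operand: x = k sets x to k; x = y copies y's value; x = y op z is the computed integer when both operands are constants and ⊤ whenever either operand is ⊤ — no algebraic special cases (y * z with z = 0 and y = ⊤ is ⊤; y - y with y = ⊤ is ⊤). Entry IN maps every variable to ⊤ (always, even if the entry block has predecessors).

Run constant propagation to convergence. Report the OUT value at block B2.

Answer: {a: ⊤, b: ⊤, c: ⊤, d: ⊤, e: -1, f: ⊤}

Derivation:
Per-block solution:
  B0:   IN=(all ⊤)   OUT={e:-1; rest ⊤}
  B1:   IN={e:-1; rest ⊤}   OUT={d:-2, e:-1; rest ⊤}
  B2:   IN={d:-2, e:-1; rest ⊤}   OUT={e:-1; rest ⊤}
  B3:   IN={e:-1; rest ⊤}   OUT={e:-1; rest ⊤}
  B4:   IN={e:-1; rest ⊤}   OUT={e:-1; rest ⊤}
  B5:   IN={e:-1; rest ⊤}   OUT={e:-1; rest ⊤}

Merge at B2: IN[B2] = OUT[B1] = {a: ⊤, b: ⊤, c: ⊤, d: -2, e: -1, f: ⊤}
Applying B2's transfer function to that IN value gives OUT[B2] (row B2 above).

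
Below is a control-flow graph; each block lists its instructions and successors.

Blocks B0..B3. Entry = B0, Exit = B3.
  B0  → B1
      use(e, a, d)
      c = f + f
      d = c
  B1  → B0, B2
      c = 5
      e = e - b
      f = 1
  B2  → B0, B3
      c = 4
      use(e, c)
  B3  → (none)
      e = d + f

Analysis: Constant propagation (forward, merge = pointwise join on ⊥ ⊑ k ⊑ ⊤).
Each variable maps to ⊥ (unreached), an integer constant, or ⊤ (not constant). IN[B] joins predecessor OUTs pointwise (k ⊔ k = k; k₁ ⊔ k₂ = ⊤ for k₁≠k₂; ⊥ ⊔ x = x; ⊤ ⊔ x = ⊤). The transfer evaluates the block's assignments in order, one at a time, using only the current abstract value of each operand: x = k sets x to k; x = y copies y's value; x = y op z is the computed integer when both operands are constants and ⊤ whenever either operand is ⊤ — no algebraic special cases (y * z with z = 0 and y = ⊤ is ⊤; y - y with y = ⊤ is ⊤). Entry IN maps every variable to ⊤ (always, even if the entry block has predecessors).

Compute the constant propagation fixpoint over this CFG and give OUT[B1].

Answer: {a: ⊤, b: ⊤, c: 5, d: ⊤, e: ⊤, f: 1}

Trace:
Converged values:
  B0:   IN=(all ⊤)   OUT=(all ⊤)
  B1:   IN=(all ⊤)   OUT={c:5, f:1; rest ⊤}
  B2:   IN={c:5, f:1; rest ⊤}   OUT={c:4, f:1; rest ⊤}
  B3:   IN={c:4, f:1; rest ⊤}   OUT={c:4, f:1; rest ⊤}

Merge at B1: IN[B1] = OUT[B0] = {a: ⊤, b: ⊤, c: ⊤, d: ⊤, e: ⊤, f: ⊤}
Applying B1's transfer function to that IN value gives OUT[B1] (row B1 above).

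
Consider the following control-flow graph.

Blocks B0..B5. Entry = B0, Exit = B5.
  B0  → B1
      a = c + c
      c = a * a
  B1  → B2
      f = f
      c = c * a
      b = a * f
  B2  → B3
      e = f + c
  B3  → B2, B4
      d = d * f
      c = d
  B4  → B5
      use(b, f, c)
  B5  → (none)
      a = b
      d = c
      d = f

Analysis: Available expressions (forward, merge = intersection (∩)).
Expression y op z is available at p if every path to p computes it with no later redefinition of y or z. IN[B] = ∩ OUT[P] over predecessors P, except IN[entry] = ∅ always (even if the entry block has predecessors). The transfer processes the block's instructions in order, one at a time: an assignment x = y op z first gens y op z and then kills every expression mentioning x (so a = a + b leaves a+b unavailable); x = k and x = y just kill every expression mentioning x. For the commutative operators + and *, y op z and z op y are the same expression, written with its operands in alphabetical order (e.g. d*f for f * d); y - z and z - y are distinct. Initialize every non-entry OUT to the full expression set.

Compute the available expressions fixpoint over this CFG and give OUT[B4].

Answer: {a*a, a*f}

Trace:
Fixpoint table:
  B0: | IN={} | OUT={a*a}
  B1: | IN={a*a} | OUT={a*a, a*f}
  B2: | IN={a*a, a*f} | OUT={a*a, a*f, c+f}
  B3: | IN={a*a, a*f, c+f} | OUT={a*a, a*f}
  B4: | IN={a*a, a*f} | OUT={a*a, a*f}
  B5: | IN={a*a, a*f} | OUT={}

Merge at B4: IN[B4] = OUT[B3] = {a*a, a*f}
Applying B4's transfer function to that IN value gives OUT[B4] (row B4 above).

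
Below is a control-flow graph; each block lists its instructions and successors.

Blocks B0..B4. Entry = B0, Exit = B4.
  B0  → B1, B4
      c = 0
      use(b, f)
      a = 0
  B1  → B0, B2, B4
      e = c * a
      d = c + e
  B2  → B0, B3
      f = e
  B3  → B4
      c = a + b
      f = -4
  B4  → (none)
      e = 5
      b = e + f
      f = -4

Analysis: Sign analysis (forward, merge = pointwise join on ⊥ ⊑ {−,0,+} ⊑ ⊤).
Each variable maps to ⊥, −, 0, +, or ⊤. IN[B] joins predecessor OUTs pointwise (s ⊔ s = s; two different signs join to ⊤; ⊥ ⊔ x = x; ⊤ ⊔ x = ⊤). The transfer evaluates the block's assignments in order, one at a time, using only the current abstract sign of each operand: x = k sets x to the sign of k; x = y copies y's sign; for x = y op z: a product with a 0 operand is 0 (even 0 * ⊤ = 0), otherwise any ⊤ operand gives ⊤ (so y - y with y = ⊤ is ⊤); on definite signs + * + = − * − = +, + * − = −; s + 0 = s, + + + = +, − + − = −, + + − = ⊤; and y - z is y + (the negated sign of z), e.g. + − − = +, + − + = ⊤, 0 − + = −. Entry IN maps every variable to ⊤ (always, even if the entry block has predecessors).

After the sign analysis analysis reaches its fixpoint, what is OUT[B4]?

Per-block solution:
  B0:   IN=(all ⊤)   OUT={a:0, c:0; rest ⊤}
  B1:   IN={a:0, c:0; rest ⊤}   OUT={a:0, c:0, d:0, e:0; rest ⊤}
  B2:   IN={a:0, c:0, d:0, e:0; rest ⊤}   OUT={a:0, c:0, d:0, e:0, f:0; rest ⊤}
  B3:   IN={a:0, c:0, d:0, e:0, f:0; rest ⊤}   OUT={a:0, d:0, e:0, f:-; rest ⊤}
  B4:   IN={a:0; rest ⊤}   OUT={a:0, e:+, f:-; rest ⊤}

Merge at B4: IN[B4] = OUT[B0] ⊔ OUT[B1] ⊔ OUT[B3] = {a: 0, b: ⊤, c: ⊤, d: ⊤, e: ⊤, f: ⊤}
Applying B4's transfer function to that IN value gives OUT[B4] (row B4 above).

Answer: {a: 0, b: ⊤, c: ⊤, d: ⊤, e: +, f: -}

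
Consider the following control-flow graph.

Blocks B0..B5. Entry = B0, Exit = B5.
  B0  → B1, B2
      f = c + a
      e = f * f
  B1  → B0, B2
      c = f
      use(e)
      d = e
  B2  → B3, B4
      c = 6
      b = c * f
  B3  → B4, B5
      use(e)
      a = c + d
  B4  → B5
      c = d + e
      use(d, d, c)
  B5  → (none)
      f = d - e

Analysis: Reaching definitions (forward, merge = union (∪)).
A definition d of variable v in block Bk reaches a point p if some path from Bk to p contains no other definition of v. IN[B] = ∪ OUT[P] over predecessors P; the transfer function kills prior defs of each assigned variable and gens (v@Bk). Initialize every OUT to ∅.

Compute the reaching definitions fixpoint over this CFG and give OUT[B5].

Answer: {a@B3, b@B2, c@B2, c@B4, d@B1, e@B0, f@B5}

Working:
Fixpoint table:
  B0:  IN={c@B1, d@B1, e@B0, f@B0}  OUT={c@B1, d@B1, e@B0, f@B0}
  B1:  IN={c@B1, d@B1, e@B0, f@B0}  OUT={c@B1, d@B1, e@B0, f@B0}
  B2:  IN={c@B1, d@B1, e@B0, f@B0}  OUT={b@B2, c@B2, d@B1, e@B0, f@B0}
  B3:  IN={b@B2, c@B2, d@B1, e@B0, f@B0}  OUT={a@B3, b@B2, c@B2, d@B1, e@B0, f@B0}
  B4:  IN={a@B3, b@B2, c@B2, d@B1, e@B0, f@B0}  OUT={a@B3, b@B2, c@B4, d@B1, e@B0, f@B0}
  B5:  IN={a@B3, b@B2, c@B2, c@B4, d@B1, e@B0, f@B0}  OUT={a@B3, b@B2, c@B2, c@B4, d@B1, e@B0, f@B5}

Merge at B5: IN[B5] = OUT[B3] ⊔ OUT[B4] = {a@B3, b@B2, c@B2, c@B4, d@B1, e@B0, f@B0}
Applying B5's transfer function to that IN value gives OUT[B5] (row B5 above).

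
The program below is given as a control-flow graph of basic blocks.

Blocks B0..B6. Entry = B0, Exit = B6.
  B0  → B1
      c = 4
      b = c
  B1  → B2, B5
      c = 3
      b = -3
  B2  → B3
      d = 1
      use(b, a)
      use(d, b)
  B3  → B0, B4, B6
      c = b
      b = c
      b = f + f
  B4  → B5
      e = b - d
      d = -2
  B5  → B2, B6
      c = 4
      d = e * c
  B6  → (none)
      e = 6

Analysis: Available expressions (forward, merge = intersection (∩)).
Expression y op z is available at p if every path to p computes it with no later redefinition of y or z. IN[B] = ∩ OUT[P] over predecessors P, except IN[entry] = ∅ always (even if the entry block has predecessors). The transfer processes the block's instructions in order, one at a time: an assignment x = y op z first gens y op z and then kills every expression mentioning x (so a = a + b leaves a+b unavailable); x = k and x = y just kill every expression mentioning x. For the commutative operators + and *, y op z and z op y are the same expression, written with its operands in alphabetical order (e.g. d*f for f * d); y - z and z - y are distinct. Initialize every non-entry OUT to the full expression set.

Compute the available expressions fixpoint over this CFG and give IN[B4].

Answer: {f+f}

Working:
Per-block solution:
  B0:   IN={}   OUT={}
  B1:   IN={}   OUT={}
  B2:   IN={}   OUT={}
  B3:   IN={}   OUT={f+f}
  B4:   IN={f+f}   OUT={f+f}
  B5:   IN={}   OUT={c*e}
  B6:   IN={}   OUT={}

Merge at B4: IN[B4] = OUT[B3] = {f+f}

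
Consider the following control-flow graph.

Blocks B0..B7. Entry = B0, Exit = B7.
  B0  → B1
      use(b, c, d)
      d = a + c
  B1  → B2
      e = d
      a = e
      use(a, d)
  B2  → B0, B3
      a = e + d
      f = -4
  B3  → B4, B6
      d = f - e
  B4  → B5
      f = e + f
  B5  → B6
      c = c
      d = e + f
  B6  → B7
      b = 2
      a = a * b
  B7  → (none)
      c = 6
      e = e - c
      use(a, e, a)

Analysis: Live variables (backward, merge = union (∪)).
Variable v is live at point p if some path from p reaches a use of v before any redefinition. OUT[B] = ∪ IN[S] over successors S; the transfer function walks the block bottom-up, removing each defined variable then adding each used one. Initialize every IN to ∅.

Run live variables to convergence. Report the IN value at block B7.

Answer: {a, e}

Trace:
Fixpoint table:
  B0: | IN={a, b, c, d} | OUT={b, c, d}
  B1: | IN={b, c, d} | OUT={b, c, d, e}
  B2: | IN={b, c, d, e} | OUT={a, b, c, d, e, f}
  B3: | IN={a, c, e, f} | OUT={a, c, e, f}
  B4: | IN={a, c, e, f} | OUT={a, c, e, f}
  B5: | IN={a, c, e, f} | OUT={a, e}
  B6: | IN={a, e} | OUT={a, e}
  B7: | IN={a, e} | OUT={}

B7 is the boundary node: OUT[B7] = {}
Applying B7's transfer function to that OUT value gives IN[B7] (row B7 above).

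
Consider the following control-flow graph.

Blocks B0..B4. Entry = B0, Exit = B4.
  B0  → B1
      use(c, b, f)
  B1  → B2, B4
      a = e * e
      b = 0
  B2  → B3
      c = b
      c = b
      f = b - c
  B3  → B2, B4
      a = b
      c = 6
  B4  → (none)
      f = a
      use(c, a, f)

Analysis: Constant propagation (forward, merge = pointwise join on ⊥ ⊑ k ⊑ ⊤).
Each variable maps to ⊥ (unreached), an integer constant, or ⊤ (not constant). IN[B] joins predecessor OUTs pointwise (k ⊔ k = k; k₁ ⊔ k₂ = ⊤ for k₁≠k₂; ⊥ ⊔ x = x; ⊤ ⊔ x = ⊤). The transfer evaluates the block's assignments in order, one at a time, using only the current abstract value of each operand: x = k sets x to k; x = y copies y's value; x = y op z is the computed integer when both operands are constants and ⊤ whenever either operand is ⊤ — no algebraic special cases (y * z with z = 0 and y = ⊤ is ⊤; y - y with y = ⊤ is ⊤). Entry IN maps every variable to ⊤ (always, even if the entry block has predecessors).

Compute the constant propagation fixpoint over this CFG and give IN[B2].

Answer: {a: ⊤, b: 0, c: ⊤, d: ⊤, e: ⊤, f: ⊤}

Trace:
Converged values:
  B0:  IN=(all ⊤)  OUT=(all ⊤)
  B1:  IN=(all ⊤)  OUT={b:0; rest ⊤}
  B2:  IN={b:0; rest ⊤}  OUT={b:0, c:0, f:0; rest ⊤}
  B3:  IN={b:0, c:0, f:0; rest ⊤}  OUT={a:0, b:0, c:6, f:0; rest ⊤}
  B4:  IN={b:0; rest ⊤}  OUT={b:0; rest ⊤}

Merge at B2: IN[B2] = OUT[B1] ⊔ OUT[B3] = {a: ⊤, b: 0, c: ⊤, d: ⊤, e: ⊤, f: ⊤}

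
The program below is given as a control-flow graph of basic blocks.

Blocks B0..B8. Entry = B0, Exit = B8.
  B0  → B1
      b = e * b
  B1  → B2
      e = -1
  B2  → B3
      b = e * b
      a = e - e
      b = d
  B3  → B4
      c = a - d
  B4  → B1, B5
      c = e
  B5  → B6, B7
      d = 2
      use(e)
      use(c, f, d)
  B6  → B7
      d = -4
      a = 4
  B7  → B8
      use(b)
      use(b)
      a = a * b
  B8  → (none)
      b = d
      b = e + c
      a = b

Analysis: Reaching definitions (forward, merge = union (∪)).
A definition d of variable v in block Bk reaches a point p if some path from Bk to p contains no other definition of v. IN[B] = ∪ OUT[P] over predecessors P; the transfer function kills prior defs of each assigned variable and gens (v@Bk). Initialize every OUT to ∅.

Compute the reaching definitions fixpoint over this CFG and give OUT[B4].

Answer: {a@B2, b@B2, c@B4, e@B1}

Trace:
Per-block solution:
  B0:   IN={}   OUT={b@B0}
  B1:   IN={a@B2, b@B0, b@B2, c@B4, e@B1}   OUT={a@B2, b@B0, b@B2, c@B4, e@B1}
  B2:   IN={a@B2, b@B0, b@B2, c@B4, e@B1}   OUT={a@B2, b@B2, c@B4, e@B1}
  B3:   IN={a@B2, b@B2, c@B4, e@B1}   OUT={a@B2, b@B2, c@B3, e@B1}
  B4:   IN={a@B2, b@B2, c@B3, e@B1}   OUT={a@B2, b@B2, c@B4, e@B1}
  B5:   IN={a@B2, b@B2, c@B4, e@B1}   OUT={a@B2, b@B2, c@B4, d@B5, e@B1}
  B6:   IN={a@B2, b@B2, c@B4, d@B5, e@B1}   OUT={a@B6, b@B2, c@B4, d@B6, e@B1}
  B7:   IN={a@B2, a@B6, b@B2, c@B4, d@B5, d@B6, e@B1}   OUT={a@B7, b@B2, c@B4, d@B5, d@B6, e@B1}
  B8:   IN={a@B7, b@B2, c@B4, d@B5, d@B6, e@B1}   OUT={a@B8, b@B8, c@B4, d@B5, d@B6, e@B1}

Merge at B4: IN[B4] = OUT[B3] = {a@B2, b@B2, c@B3, e@B1}
Applying B4's transfer function to that IN value gives OUT[B4] (row B4 above).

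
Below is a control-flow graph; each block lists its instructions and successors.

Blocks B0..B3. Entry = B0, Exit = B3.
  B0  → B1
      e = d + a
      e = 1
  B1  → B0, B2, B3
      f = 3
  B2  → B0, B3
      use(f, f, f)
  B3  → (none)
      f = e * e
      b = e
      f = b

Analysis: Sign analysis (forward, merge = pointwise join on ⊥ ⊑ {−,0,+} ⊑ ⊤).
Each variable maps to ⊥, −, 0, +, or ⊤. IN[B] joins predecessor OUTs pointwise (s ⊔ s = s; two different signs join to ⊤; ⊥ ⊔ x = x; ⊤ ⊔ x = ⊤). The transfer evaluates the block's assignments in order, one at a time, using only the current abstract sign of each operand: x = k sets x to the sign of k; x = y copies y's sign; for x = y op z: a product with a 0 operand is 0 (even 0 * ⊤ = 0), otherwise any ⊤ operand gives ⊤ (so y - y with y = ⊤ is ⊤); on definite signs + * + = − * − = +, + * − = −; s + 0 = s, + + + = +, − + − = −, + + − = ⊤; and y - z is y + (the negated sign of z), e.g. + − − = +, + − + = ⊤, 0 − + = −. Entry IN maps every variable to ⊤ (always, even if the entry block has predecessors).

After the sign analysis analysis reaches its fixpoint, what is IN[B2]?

Converged values:
  B0:  IN=(all ⊤)  OUT={e:+; rest ⊤}
  B1:  IN={e:+; rest ⊤}  OUT={e:+, f:+; rest ⊤}
  B2:  IN={e:+, f:+; rest ⊤}  OUT={e:+, f:+; rest ⊤}
  B3:  IN={e:+, f:+; rest ⊤}  OUT={b:+, e:+, f:+; rest ⊤}

Merge at B2: IN[B2] = OUT[B1] = {a: ⊤, b: ⊤, c: ⊤, d: ⊤, e: +, f: +}

Answer: {a: ⊤, b: ⊤, c: ⊤, d: ⊤, e: +, f: +}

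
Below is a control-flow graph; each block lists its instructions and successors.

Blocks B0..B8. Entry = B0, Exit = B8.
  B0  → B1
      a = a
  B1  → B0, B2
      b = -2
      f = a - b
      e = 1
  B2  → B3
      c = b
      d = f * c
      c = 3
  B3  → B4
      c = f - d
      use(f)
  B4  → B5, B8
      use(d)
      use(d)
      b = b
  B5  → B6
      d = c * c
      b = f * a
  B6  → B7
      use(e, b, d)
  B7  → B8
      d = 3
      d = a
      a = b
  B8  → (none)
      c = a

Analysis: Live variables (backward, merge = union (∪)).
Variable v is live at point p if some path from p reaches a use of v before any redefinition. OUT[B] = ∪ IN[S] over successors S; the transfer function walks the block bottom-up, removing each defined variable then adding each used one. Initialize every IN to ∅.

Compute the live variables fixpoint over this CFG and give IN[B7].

Converged values:
  B0:  IN={a}  OUT={a}
  B1:  IN={a}  OUT={a, b, e, f}
  B2:  IN={a, b, e, f}  OUT={a, b, d, e, f}
  B3:  IN={a, b, d, e, f}  OUT={a, b, c, d, e, f}
  B4:  IN={a, b, c, d, e, f}  OUT={a, c, e, f}
  B5:  IN={a, c, e, f}  OUT={a, b, d, e}
  B6:  IN={a, b, d, e}  OUT={a, b}
  B7:  IN={a, b}  OUT={a}
  B8:  IN={a}  OUT={}

Merge at B7: OUT[B7] = IN[B8] = {a}
Applying B7's transfer function to that OUT value gives IN[B7] (row B7 above).

Answer: {a, b}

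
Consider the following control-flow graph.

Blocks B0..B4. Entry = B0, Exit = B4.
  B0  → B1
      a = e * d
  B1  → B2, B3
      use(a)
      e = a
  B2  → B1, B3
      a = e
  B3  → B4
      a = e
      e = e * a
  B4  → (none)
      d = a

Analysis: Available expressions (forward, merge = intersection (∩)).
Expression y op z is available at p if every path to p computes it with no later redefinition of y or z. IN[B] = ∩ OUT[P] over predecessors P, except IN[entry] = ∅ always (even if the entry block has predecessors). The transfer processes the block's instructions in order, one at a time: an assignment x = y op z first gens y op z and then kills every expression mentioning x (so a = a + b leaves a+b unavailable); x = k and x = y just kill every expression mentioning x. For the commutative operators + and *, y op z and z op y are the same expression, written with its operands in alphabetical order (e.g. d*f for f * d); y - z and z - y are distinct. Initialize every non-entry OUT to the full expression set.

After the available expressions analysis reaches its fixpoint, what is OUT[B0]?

Fixpoint table:
  B0: | IN={} | OUT={d*e}
  B1: | IN={} | OUT={}
  B2: | IN={} | OUT={}
  B3: | IN={} | OUT={}
  B4: | IN={} | OUT={}

B0 is the boundary node: IN[B0] = {}
Applying B0's transfer function to that IN value gives OUT[B0] (row B0 above).

Answer: {d*e}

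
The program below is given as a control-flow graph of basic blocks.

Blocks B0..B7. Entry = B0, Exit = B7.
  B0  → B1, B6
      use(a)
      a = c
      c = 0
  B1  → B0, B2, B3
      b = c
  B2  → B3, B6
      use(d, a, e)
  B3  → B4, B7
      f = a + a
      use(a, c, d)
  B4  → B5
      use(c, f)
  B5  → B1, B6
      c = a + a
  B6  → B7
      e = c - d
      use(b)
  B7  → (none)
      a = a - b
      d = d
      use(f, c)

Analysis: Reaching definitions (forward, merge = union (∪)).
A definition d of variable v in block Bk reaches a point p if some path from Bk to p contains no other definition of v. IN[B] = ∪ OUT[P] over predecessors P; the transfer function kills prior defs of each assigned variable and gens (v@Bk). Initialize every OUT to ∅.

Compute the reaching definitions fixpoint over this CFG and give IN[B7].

Answer: {a@B0, b@B1, c@B0, c@B5, e@B6, f@B3}

Derivation:
Per-block solution:
  B0: | IN={a@B0, b@B1, c@B0, c@B5, f@B3} | OUT={a@B0, b@B1, c@B0, f@B3}
  B1: | IN={a@B0, b@B1, c@B0, c@B5, f@B3} | OUT={a@B0, b@B1, c@B0, c@B5, f@B3}
  B2: | IN={a@B0, b@B1, c@B0, c@B5, f@B3} | OUT={a@B0, b@B1, c@B0, c@B5, f@B3}
  B3: | IN={a@B0, b@B1, c@B0, c@B5, f@B3} | OUT={a@B0, b@B1, c@B0, c@B5, f@B3}
  B4: | IN={a@B0, b@B1, c@B0, c@B5, f@B3} | OUT={a@B0, b@B1, c@B0, c@B5, f@B3}
  B5: | IN={a@B0, b@B1, c@B0, c@B5, f@B3} | OUT={a@B0, b@B1, c@B5, f@B3}
  B6: | IN={a@B0, b@B1, c@B0, c@B5, f@B3} | OUT={a@B0, b@B1, c@B0, c@B5, e@B6, f@B3}
  B7: | IN={a@B0, b@B1, c@B0, c@B5, e@B6, f@B3} | OUT={a@B7, b@B1, c@B0, c@B5, d@B7, e@B6, f@B3}

Merge at B7: IN[B7] = OUT[B3] ⊔ OUT[B6] = {a@B0, b@B1, c@B0, c@B5, e@B6, f@B3}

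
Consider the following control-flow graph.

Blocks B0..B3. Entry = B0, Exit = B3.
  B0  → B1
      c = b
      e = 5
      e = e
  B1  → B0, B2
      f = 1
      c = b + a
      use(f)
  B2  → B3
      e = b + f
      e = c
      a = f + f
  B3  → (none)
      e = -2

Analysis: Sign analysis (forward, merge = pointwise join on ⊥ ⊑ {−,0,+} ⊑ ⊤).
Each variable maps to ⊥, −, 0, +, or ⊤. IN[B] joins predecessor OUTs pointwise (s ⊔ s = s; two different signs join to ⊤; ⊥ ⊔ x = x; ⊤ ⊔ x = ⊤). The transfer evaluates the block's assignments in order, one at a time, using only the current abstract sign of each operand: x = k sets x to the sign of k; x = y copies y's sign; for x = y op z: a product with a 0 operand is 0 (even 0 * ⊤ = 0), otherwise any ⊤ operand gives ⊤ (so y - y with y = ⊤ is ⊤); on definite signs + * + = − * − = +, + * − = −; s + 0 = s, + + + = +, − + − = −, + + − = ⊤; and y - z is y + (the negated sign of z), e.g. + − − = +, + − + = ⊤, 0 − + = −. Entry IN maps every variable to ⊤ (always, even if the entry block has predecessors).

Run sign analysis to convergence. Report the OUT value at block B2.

Answer: {a: +, b: ⊤, c: ⊤, d: ⊤, e: ⊤, f: +}

Derivation:
Fixpoint table:
  B0:  IN=(all ⊤)  OUT={e:+; rest ⊤}
  B1:  IN={e:+; rest ⊤}  OUT={e:+, f:+; rest ⊤}
  B2:  IN={e:+, f:+; rest ⊤}  OUT={a:+, f:+; rest ⊤}
  B3:  IN={a:+, f:+; rest ⊤}  OUT={a:+, e:-, f:+; rest ⊤}

Merge at B2: IN[B2] = OUT[B1] = {a: ⊤, b: ⊤, c: ⊤, d: ⊤, e: +, f: +}
Applying B2's transfer function to that IN value gives OUT[B2] (row B2 above).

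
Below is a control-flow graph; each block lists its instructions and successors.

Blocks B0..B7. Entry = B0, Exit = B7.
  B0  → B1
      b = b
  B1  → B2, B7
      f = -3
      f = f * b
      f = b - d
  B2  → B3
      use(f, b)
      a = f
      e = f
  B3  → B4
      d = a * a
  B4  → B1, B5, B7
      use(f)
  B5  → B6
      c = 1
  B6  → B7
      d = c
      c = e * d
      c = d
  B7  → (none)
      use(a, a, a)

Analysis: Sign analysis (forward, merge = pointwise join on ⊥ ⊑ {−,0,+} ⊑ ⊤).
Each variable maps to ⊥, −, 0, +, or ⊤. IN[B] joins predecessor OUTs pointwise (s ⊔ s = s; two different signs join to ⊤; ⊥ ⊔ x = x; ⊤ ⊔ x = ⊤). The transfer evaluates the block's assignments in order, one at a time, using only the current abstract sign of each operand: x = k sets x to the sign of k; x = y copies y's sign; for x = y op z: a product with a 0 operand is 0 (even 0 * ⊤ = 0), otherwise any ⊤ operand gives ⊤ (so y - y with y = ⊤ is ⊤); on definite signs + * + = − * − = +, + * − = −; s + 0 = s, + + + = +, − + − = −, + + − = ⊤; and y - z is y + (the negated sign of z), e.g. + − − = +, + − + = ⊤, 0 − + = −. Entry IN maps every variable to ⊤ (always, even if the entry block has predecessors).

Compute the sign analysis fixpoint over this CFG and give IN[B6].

Converged values:
  B0: | IN=(all ⊤) | OUT=(all ⊤)
  B1: | IN=(all ⊤) | OUT=(all ⊤)
  B2: | IN=(all ⊤) | OUT=(all ⊤)
  B3: | IN=(all ⊤) | OUT=(all ⊤)
  B4: | IN=(all ⊤) | OUT=(all ⊤)
  B5: | IN=(all ⊤) | OUT={c:+; rest ⊤}
  B6: | IN={c:+; rest ⊤} | OUT={c:+, d:+; rest ⊤}
  B7: | IN=(all ⊤) | OUT=(all ⊤)

Merge at B6: IN[B6] = OUT[B5] = {a: ⊤, b: ⊤, c: +, d: ⊤, e: ⊤, f: ⊤}

Answer: {a: ⊤, b: ⊤, c: +, d: ⊤, e: ⊤, f: ⊤}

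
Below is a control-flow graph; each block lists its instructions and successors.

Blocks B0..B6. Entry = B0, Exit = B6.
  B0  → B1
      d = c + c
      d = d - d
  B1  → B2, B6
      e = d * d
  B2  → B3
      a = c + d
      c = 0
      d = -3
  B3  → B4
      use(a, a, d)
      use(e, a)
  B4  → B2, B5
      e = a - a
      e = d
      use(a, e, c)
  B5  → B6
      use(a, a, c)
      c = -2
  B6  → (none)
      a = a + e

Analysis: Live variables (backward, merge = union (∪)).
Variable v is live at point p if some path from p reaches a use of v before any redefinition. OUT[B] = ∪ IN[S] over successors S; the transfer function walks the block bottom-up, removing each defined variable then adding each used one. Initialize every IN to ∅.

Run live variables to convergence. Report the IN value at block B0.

Per-block solution:
  B0: | IN={a, c} | OUT={a, c, d}
  B1: | IN={a, c, d} | OUT={a, c, d, e}
  B2: | IN={c, d, e} | OUT={a, c, d, e}
  B3: | IN={a, c, d, e} | OUT={a, c, d}
  B4: | IN={a, c, d} | OUT={a, c, d, e}
  B5: | IN={a, c, e} | OUT={a, e}
  B6: | IN={a, e} | OUT={}

Merge at B0: OUT[B0] = IN[B1] = {a, c, d}
Applying B0's transfer function to that OUT value gives IN[B0] (row B0 above).

Answer: {a, c}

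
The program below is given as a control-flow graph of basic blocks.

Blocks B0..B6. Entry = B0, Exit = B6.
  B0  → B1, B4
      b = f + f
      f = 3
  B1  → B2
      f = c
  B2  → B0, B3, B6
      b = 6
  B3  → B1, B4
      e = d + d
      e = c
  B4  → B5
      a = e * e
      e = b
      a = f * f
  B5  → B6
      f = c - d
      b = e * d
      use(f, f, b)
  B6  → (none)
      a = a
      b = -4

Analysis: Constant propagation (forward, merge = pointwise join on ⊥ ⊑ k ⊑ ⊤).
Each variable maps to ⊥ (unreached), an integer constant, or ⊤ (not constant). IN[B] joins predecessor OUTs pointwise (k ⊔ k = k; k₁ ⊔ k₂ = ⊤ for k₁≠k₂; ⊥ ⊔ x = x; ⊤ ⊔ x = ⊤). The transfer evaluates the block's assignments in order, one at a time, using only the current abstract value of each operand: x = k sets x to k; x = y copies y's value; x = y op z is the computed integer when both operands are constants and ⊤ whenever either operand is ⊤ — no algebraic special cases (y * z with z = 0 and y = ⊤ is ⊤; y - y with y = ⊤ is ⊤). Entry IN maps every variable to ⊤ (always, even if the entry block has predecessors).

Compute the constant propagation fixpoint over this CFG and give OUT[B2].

Converged values:
  B0:  IN=(all ⊤)  OUT={f:3; rest ⊤}
  B1:  IN=(all ⊤)  OUT=(all ⊤)
  B2:  IN=(all ⊤)  OUT={b:6; rest ⊤}
  B3:  IN={b:6; rest ⊤}  OUT={b:6; rest ⊤}
  B4:  IN=(all ⊤)  OUT=(all ⊤)
  B5:  IN=(all ⊤)  OUT=(all ⊤)
  B6:  IN=(all ⊤)  OUT={b:-4; rest ⊤}

Merge at B2: IN[B2] = OUT[B1] = {a: ⊤, b: ⊤, c: ⊤, d: ⊤, e: ⊤, f: ⊤}
Applying B2's transfer function to that IN value gives OUT[B2] (row B2 above).

Answer: {a: ⊤, b: 6, c: ⊤, d: ⊤, e: ⊤, f: ⊤}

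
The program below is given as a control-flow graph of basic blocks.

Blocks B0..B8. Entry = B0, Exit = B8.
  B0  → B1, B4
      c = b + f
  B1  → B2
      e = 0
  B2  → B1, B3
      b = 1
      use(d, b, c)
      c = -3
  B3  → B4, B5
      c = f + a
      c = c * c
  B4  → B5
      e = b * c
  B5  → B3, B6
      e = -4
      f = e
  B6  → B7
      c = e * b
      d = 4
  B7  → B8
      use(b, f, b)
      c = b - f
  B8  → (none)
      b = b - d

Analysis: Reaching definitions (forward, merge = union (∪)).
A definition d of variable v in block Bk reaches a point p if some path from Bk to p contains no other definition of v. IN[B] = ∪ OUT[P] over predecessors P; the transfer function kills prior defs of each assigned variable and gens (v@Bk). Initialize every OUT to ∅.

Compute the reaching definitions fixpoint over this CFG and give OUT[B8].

Converged values:
  B0:   IN={}   OUT={c@B0}
  B1:   IN={b@B2, c@B0, c@B2, e@B1}   OUT={b@B2, c@B0, c@B2, e@B1}
  B2:   IN={b@B2, c@B0, c@B2, e@B1}   OUT={b@B2, c@B2, e@B1}
  B3:   IN={b@B2, c@B0, c@B2, c@B3, e@B1, e@B5, f@B5}   OUT={b@B2, c@B3, e@B1, e@B5, f@B5}
  B4:   IN={b@B2, c@B0, c@B3, e@B1, e@B5, f@B5}   OUT={b@B2, c@B0, c@B3, e@B4, f@B5}
  B5:   IN={b@B2, c@B0, c@B3, e@B1, e@B4, e@B5, f@B5}   OUT={b@B2, c@B0, c@B3, e@B5, f@B5}
  B6:   IN={b@B2, c@B0, c@B3, e@B5, f@B5}   OUT={b@B2, c@B6, d@B6, e@B5, f@B5}
  B7:   IN={b@B2, c@B6, d@B6, e@B5, f@B5}   OUT={b@B2, c@B7, d@B6, e@B5, f@B5}
  B8:   IN={b@B2, c@B7, d@B6, e@B5, f@B5}   OUT={b@B8, c@B7, d@B6, e@B5, f@B5}

Merge at B8: IN[B8] = OUT[B7] = {b@B2, c@B7, d@B6, e@B5, f@B5}
Applying B8's transfer function to that IN value gives OUT[B8] (row B8 above).

Answer: {b@B8, c@B7, d@B6, e@B5, f@B5}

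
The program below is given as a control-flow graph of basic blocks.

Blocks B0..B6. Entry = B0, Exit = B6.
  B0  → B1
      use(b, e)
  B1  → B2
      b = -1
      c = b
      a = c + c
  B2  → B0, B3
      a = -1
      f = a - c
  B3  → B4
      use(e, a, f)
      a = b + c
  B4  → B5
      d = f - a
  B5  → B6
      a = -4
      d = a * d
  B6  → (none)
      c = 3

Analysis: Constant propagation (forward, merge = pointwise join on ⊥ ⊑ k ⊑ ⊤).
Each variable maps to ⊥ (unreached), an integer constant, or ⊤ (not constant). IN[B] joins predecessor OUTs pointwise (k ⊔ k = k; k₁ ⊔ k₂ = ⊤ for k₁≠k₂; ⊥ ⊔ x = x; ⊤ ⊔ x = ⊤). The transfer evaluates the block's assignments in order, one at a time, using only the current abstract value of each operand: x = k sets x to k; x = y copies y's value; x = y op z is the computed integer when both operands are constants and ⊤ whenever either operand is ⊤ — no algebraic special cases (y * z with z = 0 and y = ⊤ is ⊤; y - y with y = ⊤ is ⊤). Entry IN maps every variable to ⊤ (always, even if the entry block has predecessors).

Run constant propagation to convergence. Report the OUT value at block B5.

Answer: {a: -4, b: -1, c: -1, d: -8, e: ⊤, f: 0}

Derivation:
Per-block solution:
  B0:   IN=(all ⊤)   OUT=(all ⊤)
  B1:   IN=(all ⊤)   OUT={a:-2, b:-1, c:-1; rest ⊤}
  B2:   IN={a:-2, b:-1, c:-1; rest ⊤}   OUT={a:-1, b:-1, c:-1, f:0; rest ⊤}
  B3:   IN={a:-1, b:-1, c:-1, f:0; rest ⊤}   OUT={a:-2, b:-1, c:-1, f:0; rest ⊤}
  B4:   IN={a:-2, b:-1, c:-1, f:0; rest ⊤}   OUT={a:-2, b:-1, c:-1, d:2, f:0; rest ⊤}
  B5:   IN={a:-2, b:-1, c:-1, d:2, f:0; rest ⊤}   OUT={a:-4, b:-1, c:-1, d:-8, f:0; rest ⊤}
  B6:   IN={a:-4, b:-1, c:-1, d:-8, f:0; rest ⊤}   OUT={a:-4, b:-1, c:3, d:-8, f:0; rest ⊤}

Merge at B5: IN[B5] = OUT[B4] = {a: -2, b: -1, c: -1, d: 2, e: ⊤, f: 0}
Applying B5's transfer function to that IN value gives OUT[B5] (row B5 above).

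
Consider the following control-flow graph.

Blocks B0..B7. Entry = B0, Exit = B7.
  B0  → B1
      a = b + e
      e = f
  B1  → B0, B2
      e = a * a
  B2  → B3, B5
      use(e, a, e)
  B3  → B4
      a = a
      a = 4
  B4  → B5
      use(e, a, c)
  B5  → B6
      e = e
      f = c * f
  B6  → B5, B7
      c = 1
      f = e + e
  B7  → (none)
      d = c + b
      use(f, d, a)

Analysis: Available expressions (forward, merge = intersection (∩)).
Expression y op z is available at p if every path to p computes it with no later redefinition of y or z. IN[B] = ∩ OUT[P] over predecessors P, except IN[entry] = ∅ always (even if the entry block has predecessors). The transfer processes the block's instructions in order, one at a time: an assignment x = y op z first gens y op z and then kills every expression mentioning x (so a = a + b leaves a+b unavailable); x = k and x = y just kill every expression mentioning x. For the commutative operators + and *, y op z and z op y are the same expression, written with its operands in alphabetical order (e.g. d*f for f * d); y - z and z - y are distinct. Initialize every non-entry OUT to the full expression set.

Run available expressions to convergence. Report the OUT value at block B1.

Per-block solution:
  B0: | IN={} | OUT={}
  B1: | IN={} | OUT={a*a}
  B2: | IN={a*a} | OUT={a*a}
  B3: | IN={a*a} | OUT={}
  B4: | IN={} | OUT={}
  B5: | IN={} | OUT={}
  B6: | IN={} | OUT={e+e}
  B7: | IN={e+e} | OUT={b+c, e+e}

Merge at B1: IN[B1] = OUT[B0] = {}
Applying B1's transfer function to that IN value gives OUT[B1] (row B1 above).

Answer: {a*a}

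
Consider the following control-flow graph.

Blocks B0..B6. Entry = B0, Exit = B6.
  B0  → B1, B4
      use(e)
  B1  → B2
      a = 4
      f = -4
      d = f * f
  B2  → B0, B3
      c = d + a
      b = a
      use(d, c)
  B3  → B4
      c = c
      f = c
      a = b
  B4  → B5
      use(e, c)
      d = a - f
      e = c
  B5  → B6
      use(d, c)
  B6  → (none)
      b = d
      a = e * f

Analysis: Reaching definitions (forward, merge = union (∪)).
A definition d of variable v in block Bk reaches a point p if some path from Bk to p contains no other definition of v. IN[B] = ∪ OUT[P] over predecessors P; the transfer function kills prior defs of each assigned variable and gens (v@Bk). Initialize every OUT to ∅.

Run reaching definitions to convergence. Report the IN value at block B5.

Converged values:
  B0:  IN={a@B1, b@B2, c@B2, d@B1, f@B1}  OUT={a@B1, b@B2, c@B2, d@B1, f@B1}
  B1:  IN={a@B1, b@B2, c@B2, d@B1, f@B1}  OUT={a@B1, b@B2, c@B2, d@B1, f@B1}
  B2:  IN={a@B1, b@B2, c@B2, d@B1, f@B1}  OUT={a@B1, b@B2, c@B2, d@B1, f@B1}
  B3:  IN={a@B1, b@B2, c@B2, d@B1, f@B1}  OUT={a@B3, b@B2, c@B3, d@B1, f@B3}
  B4:  IN={a@B1, a@B3, b@B2, c@B2, c@B3, d@B1, f@B1, f@B3}  OUT={a@B1, a@B3, b@B2, c@B2, c@B3, d@B4, e@B4, f@B1, f@B3}
  B5:  IN={a@B1, a@B3, b@B2, c@B2, c@B3, d@B4, e@B4, f@B1, f@B3}  OUT={a@B1, a@B3, b@B2, c@B2, c@B3, d@B4, e@B4, f@B1, f@B3}
  B6:  IN={a@B1, a@B3, b@B2, c@B2, c@B3, d@B4, e@B4, f@B1, f@B3}  OUT={a@B6, b@B6, c@B2, c@B3, d@B4, e@B4, f@B1, f@B3}

Merge at B5: IN[B5] = OUT[B4] = {a@B1, a@B3, b@B2, c@B2, c@B3, d@B4, e@B4, f@B1, f@B3}

Answer: {a@B1, a@B3, b@B2, c@B2, c@B3, d@B4, e@B4, f@B1, f@B3}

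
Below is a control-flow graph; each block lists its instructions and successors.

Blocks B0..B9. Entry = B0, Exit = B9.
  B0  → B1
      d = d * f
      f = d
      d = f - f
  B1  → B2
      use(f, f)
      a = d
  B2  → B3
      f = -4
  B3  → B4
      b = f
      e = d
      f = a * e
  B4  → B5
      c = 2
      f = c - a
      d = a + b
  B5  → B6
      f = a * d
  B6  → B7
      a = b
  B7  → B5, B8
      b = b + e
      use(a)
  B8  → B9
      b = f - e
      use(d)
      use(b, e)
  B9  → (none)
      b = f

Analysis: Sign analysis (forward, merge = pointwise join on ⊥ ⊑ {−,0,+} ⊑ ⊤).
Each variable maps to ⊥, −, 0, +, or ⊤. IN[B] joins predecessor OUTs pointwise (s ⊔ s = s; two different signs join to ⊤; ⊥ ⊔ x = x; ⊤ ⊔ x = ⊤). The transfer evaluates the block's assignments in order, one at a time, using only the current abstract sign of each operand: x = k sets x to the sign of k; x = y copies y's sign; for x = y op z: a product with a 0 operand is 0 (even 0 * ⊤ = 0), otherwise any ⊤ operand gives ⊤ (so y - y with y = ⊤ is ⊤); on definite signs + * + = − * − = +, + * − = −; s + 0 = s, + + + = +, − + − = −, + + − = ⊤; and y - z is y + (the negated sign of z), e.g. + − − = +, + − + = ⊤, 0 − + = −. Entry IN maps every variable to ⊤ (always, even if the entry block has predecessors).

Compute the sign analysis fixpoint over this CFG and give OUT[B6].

Per-block solution:
  B0:   IN=(all ⊤)   OUT=(all ⊤)
  B1:   IN=(all ⊤)   OUT=(all ⊤)
  B2:   IN=(all ⊤)   OUT={f:-; rest ⊤}
  B3:   IN={f:-; rest ⊤}   OUT={b:-; rest ⊤}
  B4:   IN={b:-; rest ⊤}   OUT={b:-, c:+; rest ⊤}
  B5:   IN={c:+; rest ⊤}   OUT={c:+; rest ⊤}
  B6:   IN={c:+; rest ⊤}   OUT={c:+; rest ⊤}
  B7:   IN={c:+; rest ⊤}   OUT={c:+; rest ⊤}
  B8:   IN={c:+; rest ⊤}   OUT={c:+; rest ⊤}
  B9:   IN={c:+; rest ⊤}   OUT={c:+; rest ⊤}

Merge at B6: IN[B6] = OUT[B5] = {a: ⊤, b: ⊤, c: +, d: ⊤, e: ⊤, f: ⊤}
Applying B6's transfer function to that IN value gives OUT[B6] (row B6 above).

Answer: {a: ⊤, b: ⊤, c: +, d: ⊤, e: ⊤, f: ⊤}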